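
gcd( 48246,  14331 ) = 51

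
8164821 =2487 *3283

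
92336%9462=7178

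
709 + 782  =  1491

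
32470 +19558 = 52028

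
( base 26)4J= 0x7b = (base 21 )5I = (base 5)443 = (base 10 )123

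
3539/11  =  3539/11 = 321.73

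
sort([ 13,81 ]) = [ 13,  81 ]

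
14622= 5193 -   -  9429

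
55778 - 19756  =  36022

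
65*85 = 5525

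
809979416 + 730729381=1540708797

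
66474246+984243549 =1050717795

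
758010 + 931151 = 1689161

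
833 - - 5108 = 5941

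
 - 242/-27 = 242/27 = 8.96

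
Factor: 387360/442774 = 720/823  =  2^4*3^2*5^1*823^( - 1) 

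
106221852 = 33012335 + 73209517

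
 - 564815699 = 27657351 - 592473050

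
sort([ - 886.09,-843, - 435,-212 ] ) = [- 886.09, - 843, - 435 ,-212]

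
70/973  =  10/139 = 0.07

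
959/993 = 959/993 = 0.97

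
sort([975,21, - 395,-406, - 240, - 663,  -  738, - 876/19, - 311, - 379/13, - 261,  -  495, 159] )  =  [-738, - 663, - 495 , - 406, - 395, - 311, - 261, - 240, - 876/19, - 379/13 , 21 , 159,975]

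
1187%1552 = 1187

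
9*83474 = 751266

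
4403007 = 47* 93681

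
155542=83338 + 72204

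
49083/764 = 64 + 187/764 = 64.24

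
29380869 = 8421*3489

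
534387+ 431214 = 965601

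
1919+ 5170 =7089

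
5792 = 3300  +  2492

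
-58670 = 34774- 93444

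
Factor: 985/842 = 2^( - 1)*5^1 * 197^1*421^(-1) 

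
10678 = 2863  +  7815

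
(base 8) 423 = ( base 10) 275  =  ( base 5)2100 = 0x113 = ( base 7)542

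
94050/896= 104 + 433/448 =104.97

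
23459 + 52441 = 75900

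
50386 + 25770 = 76156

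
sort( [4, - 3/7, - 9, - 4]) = [ - 9, - 4,- 3/7,  4] 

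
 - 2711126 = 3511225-6222351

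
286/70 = 4+3/35 = 4.09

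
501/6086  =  501/6086 = 0.08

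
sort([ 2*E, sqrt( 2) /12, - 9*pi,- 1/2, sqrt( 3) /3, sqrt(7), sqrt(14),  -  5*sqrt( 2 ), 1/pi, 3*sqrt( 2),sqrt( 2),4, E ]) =[ - 9*pi, - 5*sqrt( 2), - 1/2 , sqrt ( 2)/12,  1/pi, sqrt(3)/3,sqrt(2 ), sqrt( 7), E,sqrt( 14),  4, 3*sqrt( 2 ) , 2 * E]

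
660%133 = 128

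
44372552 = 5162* 8596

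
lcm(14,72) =504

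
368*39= 14352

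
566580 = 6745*84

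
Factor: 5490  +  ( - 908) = 2^1*29^1*79^1 = 4582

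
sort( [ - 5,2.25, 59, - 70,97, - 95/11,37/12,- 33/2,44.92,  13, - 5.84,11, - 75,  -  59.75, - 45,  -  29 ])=[ - 75, - 70,-59.75, - 45, - 29, - 33/2 ,  -  95/11, - 5.84, - 5, 2.25,37/12,11,13, 44.92,59 , 97] 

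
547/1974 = 547/1974 = 0.28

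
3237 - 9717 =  - 6480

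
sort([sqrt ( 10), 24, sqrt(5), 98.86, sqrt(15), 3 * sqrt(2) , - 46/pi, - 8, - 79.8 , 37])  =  [- 79.8, - 46/pi, - 8,sqrt (5),sqrt(10),sqrt( 15 ),3*sqrt(2),24,  37, 98.86 ] 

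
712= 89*8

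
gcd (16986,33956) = 2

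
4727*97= 458519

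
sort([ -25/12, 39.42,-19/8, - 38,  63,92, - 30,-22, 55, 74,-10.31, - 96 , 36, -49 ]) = [ - 96, - 49, -38,- 30,-22,-10.31,-19/8, - 25/12, 36,39.42 , 55 , 63,74,  92 ]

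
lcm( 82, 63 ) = 5166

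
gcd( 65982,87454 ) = 2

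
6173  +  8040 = 14213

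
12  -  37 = -25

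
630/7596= 35/422 = 0.08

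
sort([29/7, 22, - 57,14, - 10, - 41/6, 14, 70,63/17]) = [ - 57,  -  10 , - 41/6,63/17, 29/7,14,14,22, 70 ] 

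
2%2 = 0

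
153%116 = 37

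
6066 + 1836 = 7902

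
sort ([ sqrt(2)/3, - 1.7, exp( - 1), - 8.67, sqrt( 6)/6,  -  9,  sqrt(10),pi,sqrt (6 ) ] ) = [ - 9, - 8.67, - 1.7, exp( - 1), sqrt(6)/6,sqrt( 2)/3,sqrt(6),pi , sqrt(10 ) ]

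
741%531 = 210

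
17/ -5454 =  - 1 + 5437/5454 = -0.00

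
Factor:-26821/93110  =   - 2^(- 1)*5^( - 1)*9311^( - 1 )*26821^1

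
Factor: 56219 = 17^1*3307^1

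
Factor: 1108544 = 2^6*17321^1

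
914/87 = 10+44/87 = 10.51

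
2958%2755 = 203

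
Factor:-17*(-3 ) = 51 = 3^1 * 17^1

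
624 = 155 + 469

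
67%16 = 3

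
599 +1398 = 1997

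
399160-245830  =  153330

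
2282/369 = 2282/369  =  6.18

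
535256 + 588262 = 1123518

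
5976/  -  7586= - 1 + 805/3793 = - 0.79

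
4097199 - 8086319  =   -3989120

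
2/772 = 1/386 = 0.00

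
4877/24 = 203 + 5/24 = 203.21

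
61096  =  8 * 7637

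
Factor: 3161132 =2^2*13^1*31^1*37^1 *53^1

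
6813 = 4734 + 2079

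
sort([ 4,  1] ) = [ 1, 4 ] 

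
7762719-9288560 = -1525841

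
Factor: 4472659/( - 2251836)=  - 2^( - 2 )*3^( - 2)  *71^( - 1 )*457^1*881^( - 1)*9787^1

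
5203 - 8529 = -3326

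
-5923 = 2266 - 8189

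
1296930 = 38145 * 34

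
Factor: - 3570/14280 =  - 1/4 = - 2^( - 2)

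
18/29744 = 9/14872 = 0.00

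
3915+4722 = 8637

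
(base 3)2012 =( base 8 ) 73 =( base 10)59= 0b111011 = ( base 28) 23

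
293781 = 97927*3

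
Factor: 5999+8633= 14632= 2^3*31^1*59^1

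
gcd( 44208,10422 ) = 18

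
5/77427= 5/77427= 0.00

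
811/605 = 1 + 206/605 = 1.34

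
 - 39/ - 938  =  39/938 = 0.04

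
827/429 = 1 + 398/429=1.93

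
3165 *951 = 3009915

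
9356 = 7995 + 1361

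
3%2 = 1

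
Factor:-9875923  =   -859^1*11497^1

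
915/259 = 915/259 = 3.53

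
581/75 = 581/75 = 7.75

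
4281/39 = 109+10/13  =  109.77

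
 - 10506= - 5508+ - 4998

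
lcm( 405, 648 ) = 3240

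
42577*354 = 15072258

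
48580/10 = 4858 = 4858.00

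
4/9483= 4/9483  =  0.00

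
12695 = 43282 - 30587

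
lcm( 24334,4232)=97336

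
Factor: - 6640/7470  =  -2^3*3^( - 2 )=- 8/9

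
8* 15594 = 124752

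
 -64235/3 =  - 21412 + 1/3  =  -21411.67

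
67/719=67/719 =0.09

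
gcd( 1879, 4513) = 1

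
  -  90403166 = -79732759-10670407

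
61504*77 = 4735808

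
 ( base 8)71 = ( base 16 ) 39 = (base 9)63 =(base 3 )2010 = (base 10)57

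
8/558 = 4/279 = 0.01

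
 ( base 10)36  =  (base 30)16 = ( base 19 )1H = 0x24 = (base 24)1C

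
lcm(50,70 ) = 350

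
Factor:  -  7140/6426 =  - 10/9 = -2^1*3^(-2)*5^1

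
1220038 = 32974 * 37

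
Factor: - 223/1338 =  - 2^( - 1 )*3^ (  -  1) = - 1/6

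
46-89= - 43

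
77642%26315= 25012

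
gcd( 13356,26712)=13356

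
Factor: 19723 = 11^2*163^1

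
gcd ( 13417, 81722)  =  1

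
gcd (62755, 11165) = 385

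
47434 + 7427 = 54861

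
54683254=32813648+21869606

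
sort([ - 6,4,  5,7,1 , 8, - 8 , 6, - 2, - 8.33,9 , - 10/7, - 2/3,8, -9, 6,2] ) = [ - 9, - 8.33, - 8, - 6,  -  2,- 10/7, - 2/3,  1,2,4 , 5, 6 , 6,7,8,8,9]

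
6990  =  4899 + 2091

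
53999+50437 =104436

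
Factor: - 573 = -3^1 *191^1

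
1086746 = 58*18737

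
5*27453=137265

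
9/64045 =9/64045 = 0.00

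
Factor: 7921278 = 2^1*3^2 * 157^1*2803^1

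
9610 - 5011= 4599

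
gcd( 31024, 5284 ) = 4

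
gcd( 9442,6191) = 1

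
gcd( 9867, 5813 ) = 1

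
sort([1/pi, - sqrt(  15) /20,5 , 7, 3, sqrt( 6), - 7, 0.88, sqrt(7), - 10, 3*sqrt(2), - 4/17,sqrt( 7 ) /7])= [ - 10,-7, - 4/17,  -  sqrt(15) /20,1/pi, sqrt(7)/7,0.88, sqrt (6),  sqrt(7),3  ,  3*sqrt( 2), 5, 7]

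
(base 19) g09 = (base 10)5785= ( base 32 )5kp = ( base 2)1011010011001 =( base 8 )13231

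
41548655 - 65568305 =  - 24019650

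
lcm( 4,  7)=28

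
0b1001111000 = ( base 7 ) 1562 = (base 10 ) 632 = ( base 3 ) 212102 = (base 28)mg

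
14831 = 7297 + 7534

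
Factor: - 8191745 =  - 5^1 *1638349^1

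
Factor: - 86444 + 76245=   -  10199= -  7^1*31^1*47^1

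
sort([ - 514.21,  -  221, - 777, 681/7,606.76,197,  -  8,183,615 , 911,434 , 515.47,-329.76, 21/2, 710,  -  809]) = [ - 809,-777, - 514.21, - 329.76, - 221,-8, 21/2,  681/7, 183,197,434,515.47, 606.76,  615,710,911 ] 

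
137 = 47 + 90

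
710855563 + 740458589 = 1451314152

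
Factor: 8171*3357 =3^2*373^1*8171^1 =27430047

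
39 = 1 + 38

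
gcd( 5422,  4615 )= 1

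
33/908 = 33/908 = 0.04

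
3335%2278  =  1057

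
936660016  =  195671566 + 740988450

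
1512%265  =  187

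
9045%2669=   1038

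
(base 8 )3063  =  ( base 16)633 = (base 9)2153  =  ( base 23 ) 300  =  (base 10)1587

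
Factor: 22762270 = 2^1*5^1*79^1*28813^1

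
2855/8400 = 571/1680 = 0.34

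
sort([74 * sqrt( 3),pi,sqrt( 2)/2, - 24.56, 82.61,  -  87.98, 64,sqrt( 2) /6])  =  [ - 87.98, - 24.56,  sqrt(2) /6,  sqrt( 2)/2,pi, 64,  82.61,74 * sqrt( 3 )]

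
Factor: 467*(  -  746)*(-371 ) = 2^1*7^1*53^1*373^1*467^1  =  129249722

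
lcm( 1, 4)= 4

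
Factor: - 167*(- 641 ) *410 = 43889270 = 2^1*5^1*41^1 *167^1*641^1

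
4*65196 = 260784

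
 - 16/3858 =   -  1  +  1921/1929= - 0.00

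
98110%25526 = 21532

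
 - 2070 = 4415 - 6485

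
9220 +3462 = 12682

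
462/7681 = 462/7681 = 0.06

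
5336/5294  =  1 + 21/2647 = 1.01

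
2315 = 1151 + 1164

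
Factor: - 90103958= -2^1*7^1*6435997^1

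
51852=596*87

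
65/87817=65/87817= 0.00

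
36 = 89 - 53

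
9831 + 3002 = 12833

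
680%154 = 64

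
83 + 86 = 169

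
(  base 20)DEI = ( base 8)12572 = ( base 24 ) 9d2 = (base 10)5498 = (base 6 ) 41242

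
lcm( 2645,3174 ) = 15870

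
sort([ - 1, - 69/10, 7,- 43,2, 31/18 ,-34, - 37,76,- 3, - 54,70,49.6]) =[  -  54, - 43,-37, - 34,-69/10 , - 3, - 1 , 31/18, 2, 7, 49.6,70,76 ]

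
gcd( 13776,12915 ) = 861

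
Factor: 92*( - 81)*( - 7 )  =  2^2*3^4*7^1*23^1= 52164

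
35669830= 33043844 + 2625986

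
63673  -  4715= 58958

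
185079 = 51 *3629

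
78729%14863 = 4414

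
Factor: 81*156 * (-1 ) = -2^2*3^5*13^1 =- 12636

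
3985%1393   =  1199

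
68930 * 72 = 4962960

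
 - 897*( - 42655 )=38261535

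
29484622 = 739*39898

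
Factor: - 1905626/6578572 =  - 952813/3289286 = - 2^(  -  1)*7^(  -  1)*11^( - 1)*13^( - 1 )*31^ ( - 1 )*53^(- 1)*952813^1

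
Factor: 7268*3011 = 2^2*23^1*79^1*3011^1= 21883948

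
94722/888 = 106 + 99/148 =106.67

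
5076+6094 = 11170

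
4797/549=533/61 = 8.74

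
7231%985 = 336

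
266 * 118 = 31388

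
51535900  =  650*79286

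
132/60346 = 6/2743=0.00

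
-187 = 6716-6903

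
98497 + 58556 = 157053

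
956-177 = 779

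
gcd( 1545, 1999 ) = 1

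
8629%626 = 491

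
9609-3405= 6204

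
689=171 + 518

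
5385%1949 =1487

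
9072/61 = 148 + 44/61 = 148.72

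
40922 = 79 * 518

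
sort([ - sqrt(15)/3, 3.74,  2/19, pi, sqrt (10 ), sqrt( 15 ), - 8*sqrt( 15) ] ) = [ - 8*sqrt(15),- sqrt (15 ) /3, 2/19, pi,sqrt( 10),  3.74, sqrt ( 15)]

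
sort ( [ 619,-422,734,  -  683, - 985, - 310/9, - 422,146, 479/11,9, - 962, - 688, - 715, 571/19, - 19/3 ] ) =[ - 985,- 962,  -  715,-688,- 683,-422, - 422, - 310/9, - 19/3,9, 571/19, 479/11, 146, 619,  734 ]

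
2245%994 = 257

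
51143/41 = 51143/41 = 1247.39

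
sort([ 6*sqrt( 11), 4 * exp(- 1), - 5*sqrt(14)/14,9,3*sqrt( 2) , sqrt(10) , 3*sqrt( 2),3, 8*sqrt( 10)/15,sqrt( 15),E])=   [ -5* sqrt( 14) /14,4*exp(-1), 8*sqrt( 10 )/15, E  ,  3,sqrt( 10 ),sqrt( 15) , 3*sqrt( 2 ),3* sqrt( 2 ),9,6*sqrt(11)]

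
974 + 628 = 1602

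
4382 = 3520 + 862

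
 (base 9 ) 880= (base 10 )720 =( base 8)1320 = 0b1011010000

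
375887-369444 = 6443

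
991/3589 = 991/3589 = 0.28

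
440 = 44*10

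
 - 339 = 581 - 920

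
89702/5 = 17940 + 2/5 = 17940.40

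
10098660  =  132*76505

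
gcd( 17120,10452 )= 4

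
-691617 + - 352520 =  - 1044137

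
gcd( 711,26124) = 3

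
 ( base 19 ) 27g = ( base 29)111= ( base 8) 1547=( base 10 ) 871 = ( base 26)17D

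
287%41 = 0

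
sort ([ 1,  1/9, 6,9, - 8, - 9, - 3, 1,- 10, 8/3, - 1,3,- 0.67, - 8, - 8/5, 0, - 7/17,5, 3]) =[ - 10, - 9,-8, - 8, - 3, - 8/5, - 1, - 0.67  ,-7/17, 0, 1/9,  1 , 1, 8/3, 3,3,5, 6,9] 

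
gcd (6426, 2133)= 27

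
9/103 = 9/103 = 0.09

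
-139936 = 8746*( - 16) 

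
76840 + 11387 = 88227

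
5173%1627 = 292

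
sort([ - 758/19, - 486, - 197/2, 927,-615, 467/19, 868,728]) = [ - 615,-486, - 197/2, - 758/19,467/19,728,  868,  927] 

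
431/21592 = 431/21592 = 0.02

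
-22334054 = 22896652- 45230706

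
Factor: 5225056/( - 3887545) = -2^5*5^(-1 )*269^1 *409^( - 1) * 607^1*1901^( - 1 ) 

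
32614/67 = 486 + 52/67 = 486.78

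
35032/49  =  714 + 46/49 = 714.94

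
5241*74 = 387834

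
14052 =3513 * 4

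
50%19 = 12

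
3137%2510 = 627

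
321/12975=107/4325 = 0.02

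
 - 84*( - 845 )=70980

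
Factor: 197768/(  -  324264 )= - 419/687  =  -3^( - 1)*229^( - 1 )*419^1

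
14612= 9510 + 5102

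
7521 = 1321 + 6200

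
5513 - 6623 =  - 1110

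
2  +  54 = 56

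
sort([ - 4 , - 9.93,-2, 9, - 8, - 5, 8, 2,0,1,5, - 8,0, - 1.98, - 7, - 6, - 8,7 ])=[- 9.93, - 8, - 8, - 8, - 7,-6, - 5,-4,-2, - 1.98,0,0, 1,2, 5 , 7, 8,9] 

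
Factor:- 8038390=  - 2^1*5^1*97^1*8287^1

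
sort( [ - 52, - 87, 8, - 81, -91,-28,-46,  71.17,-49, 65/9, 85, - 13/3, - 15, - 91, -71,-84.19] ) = [- 91,-91,-87, - 84.19,-81,-71,- 52, - 49 , - 46, - 28, - 15, -13/3,65/9, 8, 71.17,85]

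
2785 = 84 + 2701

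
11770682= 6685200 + 5085482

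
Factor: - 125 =-5^3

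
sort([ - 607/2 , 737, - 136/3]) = [ - 607/2, - 136/3,737]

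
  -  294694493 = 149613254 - 444307747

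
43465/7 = 43465/7= 6209.29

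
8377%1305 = 547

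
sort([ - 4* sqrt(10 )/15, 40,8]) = [-4*sqrt(10 ) /15,8, 40]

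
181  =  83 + 98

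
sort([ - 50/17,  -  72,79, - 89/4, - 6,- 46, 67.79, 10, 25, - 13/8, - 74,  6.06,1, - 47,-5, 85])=[-74,- 72, - 47, - 46, - 89/4, - 6, - 5, - 50/17,-13/8, 1,6.06,10, 25,67.79,79,  85 ]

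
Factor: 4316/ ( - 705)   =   - 2^2*3^( - 1)*5^( - 1 )*13^1*47^( - 1 )*83^1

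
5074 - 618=4456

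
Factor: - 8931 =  - 3^1*13^1*229^1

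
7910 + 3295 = 11205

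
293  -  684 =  - 391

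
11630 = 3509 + 8121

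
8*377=3016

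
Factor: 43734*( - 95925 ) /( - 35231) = 2^1*3^2*5^2 *7^( - 2 ) *37^1*197^1*719^(  -  1 ) * 1279^1=4195183950/35231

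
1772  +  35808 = 37580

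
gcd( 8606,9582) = 2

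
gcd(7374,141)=3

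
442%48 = 10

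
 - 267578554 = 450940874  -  718519428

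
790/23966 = 395/11983 = 0.03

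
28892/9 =28892/9 = 3210.22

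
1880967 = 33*56999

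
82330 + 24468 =106798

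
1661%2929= 1661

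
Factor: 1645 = 5^1 *7^1*47^1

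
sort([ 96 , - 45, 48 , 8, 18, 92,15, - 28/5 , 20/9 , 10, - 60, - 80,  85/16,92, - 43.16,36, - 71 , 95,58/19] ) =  [ - 80 , - 71, - 60 , - 45 , - 43.16, - 28/5,20/9,58/19,85/16, 8,10, 15,18,36 , 48,  92 , 92,95 , 96 ]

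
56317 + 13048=69365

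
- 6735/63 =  - 107+2/21 = - 106.90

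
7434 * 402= 2988468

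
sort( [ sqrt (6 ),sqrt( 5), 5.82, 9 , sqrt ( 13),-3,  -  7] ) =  [ - 7 , - 3,sqrt( 5) , sqrt( 6),sqrt(13),5.82,9]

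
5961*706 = 4208466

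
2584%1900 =684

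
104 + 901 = 1005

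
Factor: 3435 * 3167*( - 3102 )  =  -2^1*3^2*5^1 * 11^1*47^1 * 229^1 * 3167^1 = - 33745556790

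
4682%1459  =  305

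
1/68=1/68= 0.01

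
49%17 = 15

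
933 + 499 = 1432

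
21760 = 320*68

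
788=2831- 2043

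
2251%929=393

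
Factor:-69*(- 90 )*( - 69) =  - 2^1*3^4*5^1*23^2 =- 428490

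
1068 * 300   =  320400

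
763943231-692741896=71201335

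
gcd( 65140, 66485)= 5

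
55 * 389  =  21395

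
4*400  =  1600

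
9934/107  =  9934/107 =92.84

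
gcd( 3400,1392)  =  8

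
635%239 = 157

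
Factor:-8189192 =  - 2^3*11^1*93059^1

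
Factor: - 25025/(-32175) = 3^(-2) * 7^1 = 7/9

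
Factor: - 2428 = - 2^2*607^1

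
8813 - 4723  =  4090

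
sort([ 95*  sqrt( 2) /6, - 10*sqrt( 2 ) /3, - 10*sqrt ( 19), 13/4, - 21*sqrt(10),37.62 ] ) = [ - 21 * sqrt(10)  ,-10*sqrt( 19),-10  *sqrt(2)/3,13/4, 95*sqrt(2 ) /6,37.62 ]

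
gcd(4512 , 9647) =1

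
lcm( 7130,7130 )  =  7130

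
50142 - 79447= -29305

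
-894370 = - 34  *26305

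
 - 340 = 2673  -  3013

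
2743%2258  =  485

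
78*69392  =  5412576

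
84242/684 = 42121/342  =  123.16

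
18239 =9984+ 8255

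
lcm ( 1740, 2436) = 12180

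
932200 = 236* 3950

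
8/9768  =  1/1221 = 0.00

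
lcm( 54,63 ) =378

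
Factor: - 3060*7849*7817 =  -  187748236980 = -  2^2*3^2*5^1*17^1*47^1*167^1 * 7817^1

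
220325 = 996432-776107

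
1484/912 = 371/228 = 1.63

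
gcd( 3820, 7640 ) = 3820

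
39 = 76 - 37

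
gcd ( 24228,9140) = 4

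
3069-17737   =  -14668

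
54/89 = 54/89 = 0.61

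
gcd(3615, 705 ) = 15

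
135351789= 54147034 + 81204755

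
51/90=17/30 = 0.57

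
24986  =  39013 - 14027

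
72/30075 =24/10025 = 0.00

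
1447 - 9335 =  - 7888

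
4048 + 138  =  4186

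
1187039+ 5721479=6908518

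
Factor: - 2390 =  - 2^1*5^1*239^1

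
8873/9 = 985 + 8/9=985.89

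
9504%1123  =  520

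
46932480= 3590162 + 43342318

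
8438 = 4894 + 3544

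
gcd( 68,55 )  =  1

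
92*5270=484840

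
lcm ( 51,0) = 0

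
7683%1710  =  843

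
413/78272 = 413/78272 = 0.01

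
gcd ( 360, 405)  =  45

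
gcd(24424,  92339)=1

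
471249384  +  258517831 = 729767215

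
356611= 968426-611815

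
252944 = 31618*8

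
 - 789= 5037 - 5826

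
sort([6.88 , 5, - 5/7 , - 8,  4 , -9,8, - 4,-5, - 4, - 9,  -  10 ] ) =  [  -  10, - 9, -9, - 8, - 5, - 4, - 4 , - 5/7,  4 , 5,6.88 , 8]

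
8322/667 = 12 + 318/667 = 12.48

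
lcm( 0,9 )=0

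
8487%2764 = 195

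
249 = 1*249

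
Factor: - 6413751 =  - 3^2*43^1*16573^1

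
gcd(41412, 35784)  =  84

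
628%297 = 34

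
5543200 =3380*1640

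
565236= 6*94206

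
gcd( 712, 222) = 2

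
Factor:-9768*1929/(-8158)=9421236/4079 = 2^2*3^2*11^1*37^1*643^1*4079^(- 1) 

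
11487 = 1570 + 9917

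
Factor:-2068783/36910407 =-3^(-1 )*19^ (-1)*101^1 * 20483^1*647551^( - 1)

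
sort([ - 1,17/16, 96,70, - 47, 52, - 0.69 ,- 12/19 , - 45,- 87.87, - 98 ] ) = [  -  98,- 87.87, - 47, - 45 ,-1,-0.69, - 12/19,17/16, 52, 70, 96 ]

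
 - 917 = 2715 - 3632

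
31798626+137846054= 169644680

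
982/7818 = 491/3909 = 0.13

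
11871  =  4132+7739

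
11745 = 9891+1854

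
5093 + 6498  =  11591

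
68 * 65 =4420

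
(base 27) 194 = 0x3d0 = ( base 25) 1E1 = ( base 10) 976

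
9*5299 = 47691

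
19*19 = 361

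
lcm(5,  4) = 20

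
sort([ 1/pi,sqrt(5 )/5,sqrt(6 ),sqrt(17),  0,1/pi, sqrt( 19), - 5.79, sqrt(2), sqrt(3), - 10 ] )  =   [-10 , - 5.79, 0,1/pi,1/pi,sqrt(5 ) /5,sqrt( 2 ),  sqrt( 3),sqrt(6 ) , sqrt( 17),sqrt( 19 )]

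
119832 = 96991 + 22841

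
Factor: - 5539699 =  - 11^1*503609^1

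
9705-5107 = 4598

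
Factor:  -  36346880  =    -  2^10 * 5^1*31^1*229^1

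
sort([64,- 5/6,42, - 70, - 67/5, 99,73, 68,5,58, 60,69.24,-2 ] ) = [ -70,  -  67/5, - 2,- 5/6 , 5, 42,58,60,64, 68,69.24,73, 99]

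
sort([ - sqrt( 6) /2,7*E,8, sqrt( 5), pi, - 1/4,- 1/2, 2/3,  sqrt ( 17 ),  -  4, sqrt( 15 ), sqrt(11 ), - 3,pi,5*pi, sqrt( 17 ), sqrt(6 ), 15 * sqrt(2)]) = [ - 4, - 3, - sqrt( 6) /2,-1/2,-1/4, 2/3, sqrt(5), sqrt(6), pi, pi, sqrt(11 ), sqrt( 15), sqrt( 17), sqrt( 17), 8 , 5 *pi, 7 * E, 15*sqrt( 2 ) ]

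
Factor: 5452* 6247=34058644=2^2* 29^1*47^1*6247^1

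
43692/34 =21846/17=1285.06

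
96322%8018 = 106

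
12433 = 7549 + 4884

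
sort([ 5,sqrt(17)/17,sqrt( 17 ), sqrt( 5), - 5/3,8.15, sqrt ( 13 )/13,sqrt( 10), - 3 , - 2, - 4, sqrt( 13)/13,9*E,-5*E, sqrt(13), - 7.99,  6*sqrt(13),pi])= [-5 * E,-7.99, - 4  ,-3,-2,- 5/3 , sqrt( 17)/17,  sqrt( 13 ) /13,sqrt( 13)/13,sqrt( 5 ),pi, sqrt( 10),sqrt( 13 ),sqrt ( 17),5, 8.15, 6*sqrt( 13), 9*E ] 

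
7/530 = 7/530 = 0.01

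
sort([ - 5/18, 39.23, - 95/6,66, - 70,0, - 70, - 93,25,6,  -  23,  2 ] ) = [ - 93, - 70, - 70, - 23, - 95/6,-5/18,0, 2,6,25,  39.23,66]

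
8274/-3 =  - 2758/1= - 2758.00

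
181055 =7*25865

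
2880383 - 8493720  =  -5613337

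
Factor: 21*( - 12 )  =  -2^2*3^2*7^1 = -252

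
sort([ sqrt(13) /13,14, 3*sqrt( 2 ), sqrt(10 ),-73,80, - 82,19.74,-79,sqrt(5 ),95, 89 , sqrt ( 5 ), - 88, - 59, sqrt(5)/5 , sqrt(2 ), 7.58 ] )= [- 88,-82,-79, - 73, - 59,sqrt( 13) /13, sqrt (5)/5,  sqrt( 2),sqrt( 5 ),sqrt ( 5) , sqrt(10),3*sqrt ( 2),7.58, 14,19.74,80,89,95 ] 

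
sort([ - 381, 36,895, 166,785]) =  [ - 381,36,  166  ,  785,  895 ]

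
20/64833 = 20/64833 = 0.00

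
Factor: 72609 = 3^1*24203^1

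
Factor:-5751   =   - 3^4*71^1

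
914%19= 2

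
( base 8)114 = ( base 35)26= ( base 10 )76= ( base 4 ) 1030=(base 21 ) 3D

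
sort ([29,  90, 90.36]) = [ 29,  90,90.36]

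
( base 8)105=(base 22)33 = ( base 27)2f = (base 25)2J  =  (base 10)69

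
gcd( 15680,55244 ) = 28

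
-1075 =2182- 3257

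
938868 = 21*44708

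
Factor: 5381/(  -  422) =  - 2^(- 1 )*211^( - 1 )*5381^1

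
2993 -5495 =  - 2502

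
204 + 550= 754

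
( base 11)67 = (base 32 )29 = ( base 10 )73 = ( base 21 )3A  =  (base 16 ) 49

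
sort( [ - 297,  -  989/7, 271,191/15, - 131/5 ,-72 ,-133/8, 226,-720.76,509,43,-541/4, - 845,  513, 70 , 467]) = [ - 845,  -  720.76 , - 297,-989/7,-541/4, - 72, - 131/5,  -  133/8,  191/15,43,70,226 , 271,467,509, 513]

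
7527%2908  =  1711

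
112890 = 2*56445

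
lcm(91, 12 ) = 1092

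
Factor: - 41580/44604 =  - 55/59 = - 5^1 * 11^1 * 59^( - 1)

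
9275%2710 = 1145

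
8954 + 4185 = 13139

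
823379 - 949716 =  - 126337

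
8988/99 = 2996/33  =  90.79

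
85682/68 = 42841/34 = 1260.03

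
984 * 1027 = 1010568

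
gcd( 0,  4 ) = 4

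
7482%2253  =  723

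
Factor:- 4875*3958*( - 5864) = 113147346000 = 2^4*3^1*5^3  *  13^1 * 733^1*1979^1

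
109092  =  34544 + 74548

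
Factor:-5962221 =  - 3^3*23^1*9601^1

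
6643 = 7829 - 1186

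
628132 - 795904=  - 167772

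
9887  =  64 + 9823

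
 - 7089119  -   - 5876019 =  - 1213100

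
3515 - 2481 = 1034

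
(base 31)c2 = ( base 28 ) da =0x176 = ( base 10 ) 374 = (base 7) 1043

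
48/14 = 3+3/7  =  3.43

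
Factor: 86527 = 7^1 * 47^1*263^1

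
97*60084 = 5828148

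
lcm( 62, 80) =2480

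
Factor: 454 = 2^1 * 227^1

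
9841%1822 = 731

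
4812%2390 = 32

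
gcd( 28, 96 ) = 4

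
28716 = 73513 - 44797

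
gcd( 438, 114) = 6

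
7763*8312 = 64526056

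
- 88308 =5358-93666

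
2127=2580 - 453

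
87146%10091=6418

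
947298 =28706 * 33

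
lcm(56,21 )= 168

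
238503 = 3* 79501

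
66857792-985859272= - 919001480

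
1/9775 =1/9775=   0.00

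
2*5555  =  11110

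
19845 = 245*81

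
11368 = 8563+2805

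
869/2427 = 869/2427 = 0.36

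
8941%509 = 288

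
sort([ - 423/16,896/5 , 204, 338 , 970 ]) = [ - 423/16, 896/5,  204, 338,970]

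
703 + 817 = 1520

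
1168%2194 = 1168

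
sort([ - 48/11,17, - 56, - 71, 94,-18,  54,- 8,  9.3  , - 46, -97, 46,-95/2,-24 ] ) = [ - 97,- 71, - 56, - 95/2, - 46, - 24, - 18, - 8, - 48/11,9.3, 17, 46,54 , 94]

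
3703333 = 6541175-2837842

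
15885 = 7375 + 8510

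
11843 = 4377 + 7466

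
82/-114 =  - 1 + 16/57 = - 0.72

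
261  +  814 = 1075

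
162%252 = 162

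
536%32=24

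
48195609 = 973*49533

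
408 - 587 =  - 179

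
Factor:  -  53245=-5^1*23^1 * 463^1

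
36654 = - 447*(-82 ) 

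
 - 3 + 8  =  5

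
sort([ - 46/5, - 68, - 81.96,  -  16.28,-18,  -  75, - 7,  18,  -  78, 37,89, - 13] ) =[  -  81.96 ,-78,-75, - 68,- 18 , -16.28, - 13,- 46/5, - 7,  18, 37,89 ] 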